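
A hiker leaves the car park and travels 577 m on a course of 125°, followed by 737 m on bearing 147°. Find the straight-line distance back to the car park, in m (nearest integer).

1290 m

Leg 1 (125°, 577 m): east 577 sin 125° = 472.65, north 577 cos 125° = -330.95
Leg 2 (147°, 737 m): east 737 sin 147° = 401.40, north 737 cos 147° = -618.10
Net: 874.05 east, -949.05 north. Distance = √((874.05)² + (-949.05)²) = 1290.219 m.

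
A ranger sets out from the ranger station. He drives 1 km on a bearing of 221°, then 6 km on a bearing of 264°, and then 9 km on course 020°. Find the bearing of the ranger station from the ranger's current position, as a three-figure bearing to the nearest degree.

Leg 1 (221°, 1 km): east 1 sin 221° = -0.66, north 1 cos 221° = -0.75
Leg 2 (264°, 6 km): east 6 sin 264° = -5.97, north 6 cos 264° = -0.63
Leg 3 (020°, 9 km): east 9 sin 20° = 3.08, north 9 cos 20° = 8.46
Net displacement: -3.55 east, 7.08 north. Direction back to start is (3.55, -7.08): bearing = atan2(3.55, -7.08) mod 360° = 153.39° ≈ 153°.

153°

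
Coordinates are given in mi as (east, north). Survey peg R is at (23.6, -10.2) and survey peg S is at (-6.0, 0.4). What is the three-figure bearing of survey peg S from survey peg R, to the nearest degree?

Δeast = -6.0 − 23.6 = -29.60; Δnorth = 0.4 − -10.2 = 10.60.
Bearing = atan2(Δeast, Δnorth) mod 360° = 289.70° ≈ 290°.

290°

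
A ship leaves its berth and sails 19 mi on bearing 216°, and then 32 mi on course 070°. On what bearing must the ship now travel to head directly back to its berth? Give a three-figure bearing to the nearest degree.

Leg 1 (216°, 19 mi): east 19 sin 216° = -11.17, north 19 cos 216° = -15.37
Leg 2 (070°, 32 mi): east 32 sin 70° = 30.07, north 32 cos 70° = 10.94
Net displacement: 18.90 east, -4.43 north. Direction back to start is (-18.90, 4.43): bearing = atan2(-18.90, 4.43) mod 360° = 283.18° ≈ 283°.

283°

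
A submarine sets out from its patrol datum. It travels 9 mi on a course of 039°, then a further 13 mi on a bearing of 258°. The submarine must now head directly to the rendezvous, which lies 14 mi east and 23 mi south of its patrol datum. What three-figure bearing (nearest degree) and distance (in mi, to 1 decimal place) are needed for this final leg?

142°, 34.5 mi

Leg 1 (039°, 9 mi): east 9 sin 39° = 5.66, north 9 cos 39° = 6.99
Leg 2 (258°, 13 mi): east 13 sin 258° = -12.72, north 13 cos 258° = -2.70
Current position: (-7.05, 4.29). Target: (14, -23). Remaining: Δeast = 21.05, Δnorth = -27.29.
Bearing = atan2(21.05, -27.29) mod 360° = 142.35°; distance = √((21.05)² + (-27.29)²) = 34.468 mi.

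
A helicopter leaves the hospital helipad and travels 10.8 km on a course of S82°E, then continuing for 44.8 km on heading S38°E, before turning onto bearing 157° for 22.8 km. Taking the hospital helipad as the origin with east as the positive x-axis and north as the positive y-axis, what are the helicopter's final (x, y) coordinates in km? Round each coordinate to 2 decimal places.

Leg 1 (S82°E, 10.8 km): east 10.8 sin 98° = 10.69, north 10.8 cos 98° = -1.50
Leg 2 (S38°E, 44.8 km): east 44.8 sin 142° = 27.58, north 44.8 cos 142° = -35.30
Leg 3 (157°, 22.8 km): east 22.8 sin 157° = 8.91, north 22.8 cos 157° = -20.99
Summing: 47.19 km east, -57.79 km north → (47.19, -57.79).

(47.19, -57.79)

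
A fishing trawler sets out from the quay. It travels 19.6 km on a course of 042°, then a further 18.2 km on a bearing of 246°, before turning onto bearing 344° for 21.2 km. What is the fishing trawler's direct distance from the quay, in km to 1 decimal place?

29.1 km

Leg 1 (042°, 19.6 km): east 19.6 sin 42° = 13.11, north 19.6 cos 42° = 14.57
Leg 2 (246°, 18.2 km): east 18.2 sin 246° = -16.63, north 18.2 cos 246° = -7.40
Leg 3 (344°, 21.2 km): east 21.2 sin 344° = -5.84, north 21.2 cos 344° = 20.38
Net: -9.36 east, 27.54 north. Distance = √((-9.36)² + (27.54)²) = 29.087 km.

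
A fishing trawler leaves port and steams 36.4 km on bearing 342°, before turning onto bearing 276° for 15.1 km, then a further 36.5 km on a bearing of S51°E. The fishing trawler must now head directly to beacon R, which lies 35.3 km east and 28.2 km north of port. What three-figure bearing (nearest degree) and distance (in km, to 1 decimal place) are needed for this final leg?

Leg 1 (342°, 36.4 km): east 36.4 sin 342° = -11.25, north 36.4 cos 342° = 34.62
Leg 2 (276°, 15.1 km): east 15.1 sin 276° = -15.02, north 15.1 cos 276° = 1.58
Leg 3 (S51°E, 36.5 km): east 36.5 sin 129° = 28.37, north 36.5 cos 129° = -22.97
Current position: (2.10, 13.23). Target: (35.3, 28.2). Remaining: Δeast = 33.20, Δnorth = 14.97.
Bearing = atan2(33.20, 14.97) mod 360° = 65.72°; distance = √((33.20)² + (14.97)²) = 36.420 km.

066°, 36.4 km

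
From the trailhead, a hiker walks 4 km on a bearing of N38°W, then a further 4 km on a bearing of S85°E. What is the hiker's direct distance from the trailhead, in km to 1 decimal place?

3.2 km

Leg 1 (N38°W, 4 km): east 4 sin 322° = -2.46, north 4 cos 322° = 3.15
Leg 2 (S85°E, 4 km): east 4 sin 95° = 3.98, north 4 cos 95° = -0.35
Net: 1.52 east, 2.80 north. Distance = √((1.52)² + (2.80)²) = 3.190 km.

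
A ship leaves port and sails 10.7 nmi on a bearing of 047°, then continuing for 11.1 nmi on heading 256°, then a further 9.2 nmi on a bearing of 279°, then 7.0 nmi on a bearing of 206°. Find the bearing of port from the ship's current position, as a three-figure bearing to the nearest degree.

089°

Leg 1 (047°, 10.7 nmi): east 10.7 sin 47° = 7.83, north 10.7 cos 47° = 7.30
Leg 2 (256°, 11.1 nmi): east 11.1 sin 256° = -10.77, north 11.1 cos 256° = -2.69
Leg 3 (279°, 9.2 nmi): east 9.2 sin 279° = -9.09, north 9.2 cos 279° = 1.44
Leg 4 (206°, 7.0 nmi): east 7.0 sin 206° = -3.07, north 7.0 cos 206° = -6.29
Net displacement: -15.10 east, -0.24 north. Direction back to start is (15.10, 0.24): bearing = atan2(15.10, 0.24) mod 360° = 89.09° ≈ 089°.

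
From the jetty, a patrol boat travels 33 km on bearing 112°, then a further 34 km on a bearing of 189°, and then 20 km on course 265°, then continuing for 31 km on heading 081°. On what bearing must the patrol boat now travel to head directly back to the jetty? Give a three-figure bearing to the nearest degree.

Leg 1 (112°, 33 km): east 33 sin 112° = 30.60, north 33 cos 112° = -12.36
Leg 2 (189°, 34 km): east 34 sin 189° = -5.32, north 34 cos 189° = -33.58
Leg 3 (265°, 20 km): east 20 sin 265° = -19.92, north 20 cos 265° = -1.74
Leg 4 (081°, 31 km): east 31 sin 81° = 30.62, north 31 cos 81° = 4.85
Net displacement: 35.97 east, -42.84 north. Direction back to start is (-35.97, 42.84): bearing = atan2(-35.97, 42.84) mod 360° = 319.98° ≈ 320°.

320°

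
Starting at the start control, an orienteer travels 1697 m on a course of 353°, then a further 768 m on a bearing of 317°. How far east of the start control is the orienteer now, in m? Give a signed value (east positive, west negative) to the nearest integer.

-731 m

Leg 1 (353°, 1697 m): east 1697 sin 353° = -206.81, north 1697 cos 353° = 1684.35
Leg 2 (317°, 768 m): east 768 sin 317° = -523.77, north 768 cos 317° = 561.68
Net east component: -730.59 m.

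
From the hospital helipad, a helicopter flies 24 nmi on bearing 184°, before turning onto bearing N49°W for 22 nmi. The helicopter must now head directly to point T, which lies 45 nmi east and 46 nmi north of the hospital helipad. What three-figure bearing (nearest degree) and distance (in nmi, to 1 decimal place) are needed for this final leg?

Leg 1 (184°, 24 nmi): east 24 sin 184° = -1.67, north 24 cos 184° = -23.94
Leg 2 (N49°W, 22 nmi): east 22 sin 311° = -16.60, north 22 cos 311° = 14.43
Current position: (-18.28, -9.51). Target: (45, 46). Remaining: Δeast = 63.28, Δnorth = 55.51.
Bearing = atan2(63.28, 55.51) mod 360° = 48.74°; distance = √((63.28)² + (55.51)²) = 84.174 nmi.

049°, 84.2 nmi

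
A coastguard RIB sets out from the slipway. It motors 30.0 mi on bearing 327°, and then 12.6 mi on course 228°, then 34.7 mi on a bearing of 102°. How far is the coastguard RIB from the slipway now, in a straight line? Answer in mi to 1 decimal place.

12.6 mi

Leg 1 (327°, 30.0 mi): east 30.0 sin 327° = -16.34, north 30.0 cos 327° = 25.16
Leg 2 (228°, 12.6 mi): east 12.6 sin 228° = -9.36, north 12.6 cos 228° = -8.43
Leg 3 (102°, 34.7 mi): east 34.7 sin 102° = 33.94, north 34.7 cos 102° = -7.21
Net: 8.24 east, 9.51 north. Distance = √((8.24)² + (9.51)²) = 12.586 mi.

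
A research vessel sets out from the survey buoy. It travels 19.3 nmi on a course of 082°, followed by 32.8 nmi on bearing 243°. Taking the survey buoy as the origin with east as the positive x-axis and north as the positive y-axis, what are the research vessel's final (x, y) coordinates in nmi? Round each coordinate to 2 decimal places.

(-10.11, -12.20)

Leg 1 (082°, 19.3 nmi): east 19.3 sin 82° = 19.11, north 19.3 cos 82° = 2.69
Leg 2 (243°, 32.8 nmi): east 32.8 sin 243° = -29.23, north 32.8 cos 243° = -14.89
Summing: -10.11 nmi east, -12.20 nmi north → (-10.11, -12.20).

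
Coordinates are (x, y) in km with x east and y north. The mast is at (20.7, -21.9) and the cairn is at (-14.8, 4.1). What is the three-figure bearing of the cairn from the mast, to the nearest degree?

Δeast = -14.8 − 20.7 = -35.50; Δnorth = 4.1 − -21.9 = 26.00.
Bearing = atan2(Δeast, Δnorth) mod 360° = 306.22° ≈ 306°.

306°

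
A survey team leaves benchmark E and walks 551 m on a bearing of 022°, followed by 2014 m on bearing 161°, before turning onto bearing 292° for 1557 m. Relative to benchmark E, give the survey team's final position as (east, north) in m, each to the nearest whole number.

Leg 1 (022°, 551 m): east 551 sin 22° = 206.41, north 551 cos 22° = 510.88
Leg 2 (161°, 2014 m): east 2014 sin 161° = 655.69, north 2014 cos 161° = -1904.27
Leg 3 (292°, 1557 m): east 1557 sin 292° = -1443.63, north 1557 cos 292° = 583.26
Summing: -581.52 m east, -810.13 m north → (-582, -810).

(-582, -810)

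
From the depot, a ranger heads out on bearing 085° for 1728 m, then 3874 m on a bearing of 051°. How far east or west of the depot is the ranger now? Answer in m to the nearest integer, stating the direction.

Leg 1 (085°, 1728 m): east 1728 sin 85° = 1721.42, north 1728 cos 85° = 150.61
Leg 2 (051°, 3874 m): east 3874 sin 51° = 3010.66, north 3874 cos 51° = 2437.99
Net east component: 4732.09 m.

4732 m east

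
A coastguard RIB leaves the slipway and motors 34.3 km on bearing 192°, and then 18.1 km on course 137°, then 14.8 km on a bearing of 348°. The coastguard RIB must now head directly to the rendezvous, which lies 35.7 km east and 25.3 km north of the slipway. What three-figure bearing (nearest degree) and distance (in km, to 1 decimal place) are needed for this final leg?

Leg 1 (192°, 34.3 km): east 34.3 sin 192° = -7.13, north 34.3 cos 192° = -33.55
Leg 2 (137°, 18.1 km): east 18.1 sin 137° = 12.34, north 18.1 cos 137° = -13.24
Leg 3 (348°, 14.8 km): east 14.8 sin 348° = -3.08, north 14.8 cos 348° = 14.48
Current position: (2.14, -32.31). Target: (35.7, 25.3). Remaining: Δeast = 33.56, Δnorth = 57.61.
Bearing = atan2(33.56, 57.61) mod 360° = 30.23°; distance = √((33.56)² + (57.61)²) = 66.676 km.

030°, 66.7 km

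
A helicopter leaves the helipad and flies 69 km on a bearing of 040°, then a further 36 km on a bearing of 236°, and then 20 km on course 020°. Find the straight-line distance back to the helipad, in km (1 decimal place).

55.8 km

Leg 1 (040°, 69 km): east 69 sin 40° = 44.35, north 69 cos 40° = 52.86
Leg 2 (236°, 36 km): east 36 sin 236° = -29.85, north 36 cos 236° = -20.13
Leg 3 (020°, 20 km): east 20 sin 20° = 6.84, north 20 cos 20° = 18.79
Net: 21.35 east, 51.52 north. Distance = √((21.35)² + (51.52)²) = 55.768 km.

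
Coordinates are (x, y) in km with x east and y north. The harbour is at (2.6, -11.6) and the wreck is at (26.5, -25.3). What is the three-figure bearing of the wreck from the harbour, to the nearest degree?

Δeast = 26.5 − 2.6 = 23.90; Δnorth = -25.3 − -11.6 = -13.70.
Bearing = atan2(Δeast, Δnorth) mod 360° = 119.82° ≈ 120°.

120°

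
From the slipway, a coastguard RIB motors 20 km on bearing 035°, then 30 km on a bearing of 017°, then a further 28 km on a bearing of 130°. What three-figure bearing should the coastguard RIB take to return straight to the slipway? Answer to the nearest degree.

237°

Leg 1 (035°, 20 km): east 20 sin 35° = 11.47, north 20 cos 35° = 16.38
Leg 2 (017°, 30 km): east 30 sin 17° = 8.77, north 30 cos 17° = 28.69
Leg 3 (130°, 28 km): east 28 sin 130° = 21.45, north 28 cos 130° = -18.00
Net displacement: 41.69 east, 27.07 north. Direction back to start is (-41.69, -27.07): bearing = atan2(-41.69, -27.07) mod 360° = 237.00° ≈ 237°.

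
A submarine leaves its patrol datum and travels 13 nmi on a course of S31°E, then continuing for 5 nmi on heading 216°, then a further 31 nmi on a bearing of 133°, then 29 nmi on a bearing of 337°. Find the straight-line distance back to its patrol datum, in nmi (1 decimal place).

Leg 1 (S31°E, 13 nmi): east 13 sin 149° = 6.70, north 13 cos 149° = -11.14
Leg 2 (216°, 5 nmi): east 5 sin 216° = -2.94, north 5 cos 216° = -4.05
Leg 3 (133°, 31 nmi): east 31 sin 133° = 22.67, north 31 cos 133° = -21.14
Leg 4 (337°, 29 nmi): east 29 sin 337° = -11.33, north 29 cos 337° = 26.69
Net: 15.10 east, -9.64 north. Distance = √((15.10)² + (-9.64)²) = 17.910 nmi.

17.9 nmi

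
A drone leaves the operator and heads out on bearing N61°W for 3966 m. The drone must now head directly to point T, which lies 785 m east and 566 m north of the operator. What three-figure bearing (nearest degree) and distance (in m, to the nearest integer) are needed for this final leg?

Leg 1 (N61°W, 3966 m): east 3966 sin 299° = -3468.74, north 3966 cos 299° = 1922.75
Current position: (-3468.74, 1922.75). Target: (785, 566). Remaining: Δeast = 4253.74, Δnorth = -1356.75.
Bearing = atan2(4253.74, -1356.75) mod 360° = 107.69°; distance = √((4253.74)² + (-1356.75)²) = 4464.874 m.

108°, 4465 m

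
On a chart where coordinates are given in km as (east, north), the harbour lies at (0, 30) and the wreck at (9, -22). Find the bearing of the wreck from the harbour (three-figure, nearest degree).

170°

Δeast = 9 − 0 = 9.00; Δnorth = -22 − 30 = -52.00.
Bearing = atan2(Δeast, Δnorth) mod 360° = 170.18° ≈ 170°.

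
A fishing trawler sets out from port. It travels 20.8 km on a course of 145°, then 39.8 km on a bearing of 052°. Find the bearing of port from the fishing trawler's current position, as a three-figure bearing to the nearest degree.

Leg 1 (145°, 20.8 km): east 20.8 sin 145° = 11.93, north 20.8 cos 145° = -17.04
Leg 2 (052°, 39.8 km): east 39.8 sin 52° = 31.36, north 39.8 cos 52° = 24.50
Net displacement: 43.29 east, 7.46 north. Direction back to start is (-43.29, -7.46): bearing = atan2(-43.29, -7.46) mod 360° = 260.22° ≈ 260°.

260°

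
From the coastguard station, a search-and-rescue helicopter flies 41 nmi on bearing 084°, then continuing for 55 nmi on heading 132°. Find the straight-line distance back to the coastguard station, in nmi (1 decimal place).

87.9 nmi

Leg 1 (084°, 41 nmi): east 41 sin 84° = 40.78, north 41 cos 84° = 4.29
Leg 2 (132°, 55 nmi): east 55 sin 132° = 40.87, north 55 cos 132° = -36.80
Net: 81.65 east, -32.52 north. Distance = √((81.65)² + (-32.52)²) = 87.885 nmi.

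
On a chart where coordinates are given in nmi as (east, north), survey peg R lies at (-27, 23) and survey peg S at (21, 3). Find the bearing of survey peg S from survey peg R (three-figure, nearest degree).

113°

Δeast = 21 − -27 = 48.00; Δnorth = 3 − 23 = -20.00.
Bearing = atan2(Δeast, Δnorth) mod 360° = 112.62° ≈ 113°.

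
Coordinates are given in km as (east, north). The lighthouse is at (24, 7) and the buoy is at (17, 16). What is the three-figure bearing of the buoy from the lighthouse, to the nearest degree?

Δeast = 17 − 24 = -7.00; Δnorth = 16 − 7 = 9.00.
Bearing = atan2(Δeast, Δnorth) mod 360° = 322.13° ≈ 322°.

322°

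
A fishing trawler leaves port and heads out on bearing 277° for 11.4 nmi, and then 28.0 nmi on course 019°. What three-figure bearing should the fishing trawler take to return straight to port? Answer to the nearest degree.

Leg 1 (277°, 11.4 nmi): east 11.4 sin 277° = -11.32, north 11.4 cos 277° = 1.39
Leg 2 (019°, 28.0 nmi): east 28.0 sin 19° = 9.12, north 28.0 cos 19° = 26.47
Net displacement: -2.20 east, 27.86 north. Direction back to start is (2.20, -27.86): bearing = atan2(2.20, -27.86) mod 360° = 175.49° ≈ 175°.

175°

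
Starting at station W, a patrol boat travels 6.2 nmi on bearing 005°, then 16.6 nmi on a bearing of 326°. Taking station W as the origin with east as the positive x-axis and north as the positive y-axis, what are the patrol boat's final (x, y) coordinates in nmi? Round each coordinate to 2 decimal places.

(-8.74, 19.94)

Leg 1 (005°, 6.2 nmi): east 6.2 sin 5° = 0.54, north 6.2 cos 5° = 6.18
Leg 2 (326°, 16.6 nmi): east 16.6 sin 326° = -9.28, north 16.6 cos 326° = 13.76
Summing: -8.74 nmi east, 19.94 nmi north → (-8.74, 19.94).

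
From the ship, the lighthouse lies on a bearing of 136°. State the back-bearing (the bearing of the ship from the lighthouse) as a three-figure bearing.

316°

Back-bearing = 136° + 180° = 316°.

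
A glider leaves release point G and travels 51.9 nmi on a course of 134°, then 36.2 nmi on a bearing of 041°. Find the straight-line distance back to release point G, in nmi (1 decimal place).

61.7 nmi

Leg 1 (134°, 51.9 nmi): east 51.9 sin 134° = 37.33, north 51.9 cos 134° = -36.05
Leg 2 (041°, 36.2 nmi): east 36.2 sin 41° = 23.75, north 36.2 cos 41° = 27.32
Net: 61.08 east, -8.73 north. Distance = √((61.08)² + (-8.73)²) = 61.704 nmi.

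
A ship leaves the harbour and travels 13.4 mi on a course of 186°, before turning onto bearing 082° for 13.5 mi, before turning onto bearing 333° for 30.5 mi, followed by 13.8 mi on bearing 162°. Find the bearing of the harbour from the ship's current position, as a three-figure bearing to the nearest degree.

Leg 1 (186°, 13.4 mi): east 13.4 sin 186° = -1.40, north 13.4 cos 186° = -13.33
Leg 2 (082°, 13.5 mi): east 13.5 sin 82° = 13.37, north 13.5 cos 82° = 1.88
Leg 3 (333°, 30.5 mi): east 30.5 sin 333° = -13.85, north 30.5 cos 333° = 27.18
Leg 4 (162°, 13.8 mi): east 13.8 sin 162° = 4.26, north 13.8 cos 162° = -13.12
Net displacement: 2.39 east, 2.60 north. Direction back to start is (-2.39, -2.60): bearing = atan2(-2.39, -2.60) mod 360° = 222.50° ≈ 223°.

223°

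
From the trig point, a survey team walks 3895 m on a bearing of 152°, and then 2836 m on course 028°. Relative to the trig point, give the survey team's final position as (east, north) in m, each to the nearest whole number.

Leg 1 (152°, 3895 m): east 3895 sin 152° = 1828.59, north 3895 cos 152° = -3439.08
Leg 2 (028°, 2836 m): east 2836 sin 28° = 1331.42, north 2836 cos 28° = 2504.04
Summing: 3160.01 m east, -935.04 m north → (3160, -935).

(3160, -935)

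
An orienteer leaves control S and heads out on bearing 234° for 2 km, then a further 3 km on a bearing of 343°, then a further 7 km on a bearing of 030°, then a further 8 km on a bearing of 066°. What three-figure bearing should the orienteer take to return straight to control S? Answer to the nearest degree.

217°

Leg 1 (234°, 2 km): east 2 sin 234° = -1.62, north 2 cos 234° = -1.18
Leg 2 (343°, 3 km): east 3 sin 343° = -0.88, north 3 cos 343° = 2.87
Leg 3 (030°, 7 km): east 7 sin 30° = 3.50, north 7 cos 30° = 6.06
Leg 4 (066°, 8 km): east 8 sin 66° = 7.31, north 8 cos 66° = 3.25
Net displacement: 8.31 east, 11.01 north. Direction back to start is (-8.31, -11.01): bearing = atan2(-8.31, -11.01) mod 360° = 217.06° ≈ 217°.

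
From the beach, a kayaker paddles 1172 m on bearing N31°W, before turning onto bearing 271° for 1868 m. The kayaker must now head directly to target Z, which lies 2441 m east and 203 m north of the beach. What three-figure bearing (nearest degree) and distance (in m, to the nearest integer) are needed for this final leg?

Leg 1 (N31°W, 1172 m): east 1172 sin 329° = -603.62, north 1172 cos 329° = 1004.60
Leg 2 (271°, 1868 m): east 1868 sin 271° = -1867.72, north 1868 cos 271° = 32.60
Current position: (-2471.34, 1037.20). Target: (2441, 203). Remaining: Δeast = 4912.34, Δnorth = -834.20.
Bearing = atan2(4912.34, -834.20) mod 360° = 99.64°; distance = √((4912.34)² + (-834.20)²) = 4982.668 m.

100°, 4983 m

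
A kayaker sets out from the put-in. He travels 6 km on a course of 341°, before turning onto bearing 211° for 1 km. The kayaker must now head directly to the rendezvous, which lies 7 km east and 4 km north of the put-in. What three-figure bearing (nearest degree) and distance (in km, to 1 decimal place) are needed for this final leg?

Leg 1 (341°, 6 km): east 6 sin 341° = -1.95, north 6 cos 341° = 5.67
Leg 2 (211°, 1 km): east 1 sin 211° = -0.52, north 1 cos 211° = -0.86
Current position: (-2.47, 4.82). Target: (7, 4). Remaining: Δeast = 9.47, Δnorth = -0.82.
Bearing = atan2(9.47, -0.82) mod 360° = 94.93°; distance = √((9.47)² + (-0.82)²) = 9.504 km.

095°, 9.5 km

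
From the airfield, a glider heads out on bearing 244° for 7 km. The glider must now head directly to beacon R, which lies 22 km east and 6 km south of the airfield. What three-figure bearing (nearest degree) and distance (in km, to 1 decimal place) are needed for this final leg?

096°, 28.4 km

Leg 1 (244°, 7 km): east 7 sin 244° = -6.29, north 7 cos 244° = -3.07
Current position: (-6.29, -3.07). Target: (22, -6). Remaining: Δeast = 28.29, Δnorth = -2.93.
Bearing = atan2(28.29, -2.93) mod 360° = 95.92°; distance = √((28.29)² + (-2.93)²) = 28.443 km.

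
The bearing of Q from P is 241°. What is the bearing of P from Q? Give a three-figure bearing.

Back-bearing = 241° − 180° = 061°.

061°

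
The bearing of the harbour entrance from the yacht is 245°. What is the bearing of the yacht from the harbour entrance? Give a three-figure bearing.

Back-bearing = 245° − 180° = 065°.

065°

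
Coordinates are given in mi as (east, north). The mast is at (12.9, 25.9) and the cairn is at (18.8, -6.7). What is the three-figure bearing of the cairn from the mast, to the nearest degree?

170°

Δeast = 18.8 − 12.9 = 5.90; Δnorth = -6.7 − 25.9 = -32.60.
Bearing = atan2(Δeast, Δnorth) mod 360° = 169.74° ≈ 170°.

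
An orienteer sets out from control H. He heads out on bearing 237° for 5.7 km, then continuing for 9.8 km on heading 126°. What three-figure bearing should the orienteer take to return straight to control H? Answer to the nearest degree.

340°

Leg 1 (237°, 5.7 km): east 5.7 sin 237° = -4.78, north 5.7 cos 237° = -3.10
Leg 2 (126°, 9.8 km): east 9.8 sin 126° = 7.93, north 9.8 cos 126° = -5.76
Net displacement: 3.15 east, -8.86 north. Direction back to start is (-3.15, 8.86): bearing = atan2(-3.15, 8.86) mod 360° = 340.45° ≈ 340°.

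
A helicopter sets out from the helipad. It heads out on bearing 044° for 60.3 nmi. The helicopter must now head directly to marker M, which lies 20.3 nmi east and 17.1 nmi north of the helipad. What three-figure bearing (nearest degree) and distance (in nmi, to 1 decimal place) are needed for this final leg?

Leg 1 (044°, 60.3 nmi): east 60.3 sin 44° = 41.89, north 60.3 cos 44° = 43.38
Current position: (41.89, 43.38). Target: (20.3, 17.1). Remaining: Δeast = -21.59, Δnorth = -26.28.
Bearing = atan2(-21.59, -26.28) mod 360° = 219.41°; distance = √((-21.59)² + (-26.28)²) = 34.007 nmi.

219°, 34.0 nmi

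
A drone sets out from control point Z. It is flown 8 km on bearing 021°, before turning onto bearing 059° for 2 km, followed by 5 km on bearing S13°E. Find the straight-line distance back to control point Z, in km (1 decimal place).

6.8 km

Leg 1 (021°, 8 km): east 8 sin 21° = 2.87, north 8 cos 21° = 7.47
Leg 2 (059°, 2 km): east 2 sin 59° = 1.71, north 2 cos 59° = 1.03
Leg 3 (S13°E, 5 km): east 5 sin 167° = 1.12, north 5 cos 167° = -4.87
Net: 5.71 east, 3.63 north. Distance = √((5.71)² + (3.63)²) = 6.761 km.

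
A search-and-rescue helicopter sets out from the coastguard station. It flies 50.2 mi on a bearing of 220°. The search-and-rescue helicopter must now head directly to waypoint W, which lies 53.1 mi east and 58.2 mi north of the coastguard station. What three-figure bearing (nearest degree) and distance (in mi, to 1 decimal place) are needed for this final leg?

041°, 129.0 mi

Leg 1 (220°, 50.2 mi): east 50.2 sin 220° = -32.27, north 50.2 cos 220° = -38.46
Current position: (-32.27, -38.46). Target: (53.1, 58.2). Remaining: Δeast = 85.37, Δnorth = 96.66.
Bearing = atan2(85.37, 96.66) mod 360° = 41.45°; distance = √((85.37)² + (96.66)²) = 128.957 mi.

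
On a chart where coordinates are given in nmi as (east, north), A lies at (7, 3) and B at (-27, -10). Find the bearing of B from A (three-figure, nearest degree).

Δeast = -27 − 7 = -34.00; Δnorth = -10 − 3 = -13.00.
Bearing = atan2(Δeast, Δnorth) mod 360° = 249.08° ≈ 249°.

249°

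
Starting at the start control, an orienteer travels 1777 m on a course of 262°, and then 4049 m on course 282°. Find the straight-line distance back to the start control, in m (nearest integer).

5751 m

Leg 1 (262°, 1777 m): east 1777 sin 262° = -1759.71, north 1777 cos 262° = -247.31
Leg 2 (282°, 4049 m): east 4049 sin 282° = -3960.52, north 4049 cos 282° = 841.83
Net: -5720.23 east, 594.52 north. Distance = √((-5720.23)² + (594.52)²) = 5751.039 m.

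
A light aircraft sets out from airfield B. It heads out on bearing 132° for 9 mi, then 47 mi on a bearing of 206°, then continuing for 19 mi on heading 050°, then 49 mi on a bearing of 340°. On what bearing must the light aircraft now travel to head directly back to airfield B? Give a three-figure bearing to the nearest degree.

122°

Leg 1 (132°, 9 mi): east 9 sin 132° = 6.69, north 9 cos 132° = -6.02
Leg 2 (206°, 47 mi): east 47 sin 206° = -20.60, north 47 cos 206° = -42.24
Leg 3 (050°, 19 mi): east 19 sin 50° = 14.55, north 19 cos 50° = 12.21
Leg 4 (340°, 49 mi): east 49 sin 340° = -16.76, north 49 cos 340° = 46.04
Net displacement: -16.12 east, 9.99 north. Direction back to start is (16.12, -9.99): bearing = atan2(16.12, -9.99) mod 360° = 121.79° ≈ 122°.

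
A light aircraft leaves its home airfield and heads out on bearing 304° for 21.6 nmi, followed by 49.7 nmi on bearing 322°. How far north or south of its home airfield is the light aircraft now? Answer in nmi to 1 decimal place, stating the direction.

Leg 1 (304°, 21.6 nmi): east 21.6 sin 304° = -17.91, north 21.6 cos 304° = 12.08
Leg 2 (322°, 49.7 nmi): east 49.7 sin 322° = -30.60, north 49.7 cos 322° = 39.16
Net north component: 51.24 nmi.

51.2 nmi north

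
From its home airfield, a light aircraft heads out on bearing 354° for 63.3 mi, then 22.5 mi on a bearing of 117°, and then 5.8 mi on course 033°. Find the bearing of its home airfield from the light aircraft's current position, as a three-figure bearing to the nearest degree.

196°

Leg 1 (354°, 63.3 mi): east 63.3 sin 354° = -6.62, north 63.3 cos 354° = 62.95
Leg 2 (117°, 22.5 mi): east 22.5 sin 117° = 20.05, north 22.5 cos 117° = -10.21
Leg 3 (033°, 5.8 mi): east 5.8 sin 33° = 3.16, north 5.8 cos 33° = 4.86
Net displacement: 16.59 east, 57.60 north. Direction back to start is (-16.59, -57.60): bearing = atan2(-16.59, -57.60) mod 360° = 196.07° ≈ 196°.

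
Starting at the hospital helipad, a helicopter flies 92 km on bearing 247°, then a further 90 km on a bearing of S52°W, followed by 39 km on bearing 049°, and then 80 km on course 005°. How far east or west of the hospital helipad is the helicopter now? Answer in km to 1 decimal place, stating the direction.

Leg 1 (247°, 92 km): east 92 sin 247° = -84.69, north 92 cos 247° = -35.95
Leg 2 (S52°W, 90 km): east 90 sin 232° = -70.92, north 90 cos 232° = -55.41
Leg 3 (049°, 39 km): east 39 sin 49° = 29.43, north 39 cos 49° = 25.59
Leg 4 (005°, 80 km): east 80 sin 5° = 6.97, north 80 cos 5° = 79.70
Net east component: -119.20 km.

119.2 km west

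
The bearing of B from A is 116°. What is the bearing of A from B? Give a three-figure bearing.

296°

Back-bearing = 116° + 180° = 296°.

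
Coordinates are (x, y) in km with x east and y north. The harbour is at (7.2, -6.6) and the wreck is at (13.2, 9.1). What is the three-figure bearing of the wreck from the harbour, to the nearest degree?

021°

Δeast = 13.2 − 7.2 = 6.00; Δnorth = 9.1 − -6.6 = 15.70.
Bearing = atan2(Δeast, Δnorth) mod 360° = 20.92° ≈ 021°.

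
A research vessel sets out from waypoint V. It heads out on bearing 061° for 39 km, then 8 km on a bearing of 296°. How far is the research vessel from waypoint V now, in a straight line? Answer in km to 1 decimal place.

Leg 1 (061°, 39 km): east 39 sin 61° = 34.11, north 39 cos 61° = 18.91
Leg 2 (296°, 8 km): east 8 sin 296° = -7.19, north 8 cos 296° = 3.51
Net: 26.92 east, 22.41 north. Distance = √((26.92)² + (22.41)²) = 35.030 km.

35.0 km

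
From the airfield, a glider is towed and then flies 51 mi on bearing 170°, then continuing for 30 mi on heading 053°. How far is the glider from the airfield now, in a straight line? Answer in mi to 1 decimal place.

Leg 1 (170°, 51 mi): east 51 sin 170° = 8.86, north 51 cos 170° = -50.23
Leg 2 (053°, 30 mi): east 30 sin 53° = 23.96, north 30 cos 53° = 18.05
Net: 32.82 east, -32.17 north. Distance = √((32.82)² + (-32.17)²) = 45.954 mi.

46.0 mi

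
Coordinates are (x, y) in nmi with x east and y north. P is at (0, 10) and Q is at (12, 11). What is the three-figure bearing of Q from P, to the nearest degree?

Δeast = 12 − 0 = 12.00; Δnorth = 11 − 10 = 1.00.
Bearing = atan2(Δeast, Δnorth) mod 360° = 85.24° ≈ 085°.

085°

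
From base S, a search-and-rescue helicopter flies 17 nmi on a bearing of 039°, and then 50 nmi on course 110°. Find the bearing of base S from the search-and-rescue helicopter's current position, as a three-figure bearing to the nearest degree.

274°

Leg 1 (039°, 17 nmi): east 17 sin 39° = 10.70, north 17 cos 39° = 13.21
Leg 2 (110°, 50 nmi): east 50 sin 110° = 46.98, north 50 cos 110° = -17.10
Net displacement: 57.68 east, -3.89 north. Direction back to start is (-57.68, 3.89): bearing = atan2(-57.68, 3.89) mod 360° = 273.86° ≈ 274°.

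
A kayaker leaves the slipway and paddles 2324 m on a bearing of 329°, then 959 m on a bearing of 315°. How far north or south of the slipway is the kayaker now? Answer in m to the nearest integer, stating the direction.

2670 m north

Leg 1 (329°, 2324 m): east 2324 sin 329° = -1196.95, north 2324 cos 329° = 1992.06
Leg 2 (315°, 959 m): east 959 sin 315° = -678.12, north 959 cos 315° = 678.12
Net north component: 2670.17 m.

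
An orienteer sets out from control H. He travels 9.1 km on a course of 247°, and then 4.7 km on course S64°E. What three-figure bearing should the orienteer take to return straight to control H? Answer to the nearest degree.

036°

Leg 1 (247°, 9.1 km): east 9.1 sin 247° = -8.38, north 9.1 cos 247° = -3.56
Leg 2 (S64°E, 4.7 km): east 4.7 sin 116° = 4.22, north 4.7 cos 116° = -2.06
Net displacement: -4.15 east, -5.62 north. Direction back to start is (4.15, 5.62): bearing = atan2(4.15, 5.62) mod 360° = 36.48° ≈ 036°.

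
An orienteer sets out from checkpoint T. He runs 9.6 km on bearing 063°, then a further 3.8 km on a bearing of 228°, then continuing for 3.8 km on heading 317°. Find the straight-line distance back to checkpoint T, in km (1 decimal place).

5.6 km

Leg 1 (063°, 9.6 km): east 9.6 sin 63° = 8.55, north 9.6 cos 63° = 4.36
Leg 2 (228°, 3.8 km): east 3.8 sin 228° = -2.82, north 3.8 cos 228° = -2.54
Leg 3 (317°, 3.8 km): east 3.8 sin 317° = -2.59, north 3.8 cos 317° = 2.78
Net: 3.14 east, 4.59 north. Distance = √((3.14)² + (4.59)²) = 5.564 km.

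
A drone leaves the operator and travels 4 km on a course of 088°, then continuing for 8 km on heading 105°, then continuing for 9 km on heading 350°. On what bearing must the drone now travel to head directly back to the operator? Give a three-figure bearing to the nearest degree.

Leg 1 (088°, 4 km): east 4 sin 88° = 4.00, north 4 cos 88° = 0.14
Leg 2 (105°, 8 km): east 8 sin 105° = 7.73, north 8 cos 105° = -2.07
Leg 3 (350°, 9 km): east 9 sin 350° = -1.56, north 9 cos 350° = 8.86
Net displacement: 10.16 east, 6.93 north. Direction back to start is (-10.16, -6.93): bearing = atan2(-10.16, -6.93) mod 360° = 235.70° ≈ 236°.

236°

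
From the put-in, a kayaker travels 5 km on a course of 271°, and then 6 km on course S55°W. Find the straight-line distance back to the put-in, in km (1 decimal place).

10.5 km

Leg 1 (271°, 5 km): east 5 sin 271° = -5.00, north 5 cos 271° = 0.09
Leg 2 (S55°W, 6 km): east 6 sin 235° = -4.91, north 6 cos 235° = -3.44
Net: -9.91 east, -3.35 north. Distance = √((-9.91)² + (-3.35)²) = 10.466 km.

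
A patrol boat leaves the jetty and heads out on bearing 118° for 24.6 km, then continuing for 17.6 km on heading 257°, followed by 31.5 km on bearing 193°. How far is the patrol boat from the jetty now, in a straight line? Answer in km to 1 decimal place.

Leg 1 (118°, 24.6 km): east 24.6 sin 118° = 21.72, north 24.6 cos 118° = -11.55
Leg 2 (257°, 17.6 km): east 17.6 sin 257° = -17.15, north 17.6 cos 257° = -3.96
Leg 3 (193°, 31.5 km): east 31.5 sin 193° = -7.09, north 31.5 cos 193° = -30.69
Net: -2.51 east, -46.20 north. Distance = √((-2.51)² + (-46.20)²) = 46.269 km.

46.3 km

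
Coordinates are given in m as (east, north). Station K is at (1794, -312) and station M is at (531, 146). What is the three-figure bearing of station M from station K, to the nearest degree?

290°

Δeast = 531 − 1794 = -1263.00; Δnorth = 146 − -312 = 458.00.
Bearing = atan2(Δeast, Δnorth) mod 360° = 289.93° ≈ 290°.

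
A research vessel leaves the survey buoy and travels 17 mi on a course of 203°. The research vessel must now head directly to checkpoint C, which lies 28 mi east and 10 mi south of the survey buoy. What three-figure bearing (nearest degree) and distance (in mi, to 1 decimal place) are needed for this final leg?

Leg 1 (203°, 17 mi): east 17 sin 203° = -6.64, north 17 cos 203° = -15.65
Current position: (-6.64, -15.65). Target: (28, -10). Remaining: Δeast = 34.64, Δnorth = 5.65.
Bearing = atan2(34.64, 5.65) mod 360° = 80.74°; distance = √((34.64)² + (5.65)²) = 35.100 mi.

081°, 35.1 mi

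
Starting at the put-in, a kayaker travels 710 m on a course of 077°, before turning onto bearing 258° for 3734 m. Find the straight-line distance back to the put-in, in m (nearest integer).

Leg 1 (077°, 710 m): east 710 sin 77° = 691.80, north 710 cos 77° = 159.72
Leg 2 (258°, 3734 m): east 3734 sin 258° = -3652.40, north 3734 cos 258° = -776.34
Net: -2960.60 east, -616.63 north. Distance = √((-2960.60)² + (-616.63)²) = 3024.134 m.

3024 m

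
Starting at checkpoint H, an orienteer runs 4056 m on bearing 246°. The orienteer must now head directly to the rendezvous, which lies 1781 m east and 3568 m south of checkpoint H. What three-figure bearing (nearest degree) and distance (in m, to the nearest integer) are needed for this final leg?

Leg 1 (246°, 4056 m): east 4056 sin 246° = -3705.34, north 4056 cos 246° = -1649.72
Current position: (-3705.34, -1649.72). Target: (1781, -3568). Remaining: Δeast = 5486.34, Δnorth = -1918.28.
Bearing = atan2(5486.34, -1918.28) mod 360° = 109.27°; distance = √((5486.34)² + (-1918.28)²) = 5812.032 m.

109°, 5812 m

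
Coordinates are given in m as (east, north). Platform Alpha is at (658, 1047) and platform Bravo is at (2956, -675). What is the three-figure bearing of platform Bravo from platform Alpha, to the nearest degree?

Δeast = 2956 − 658 = 2298.00; Δnorth = -675 − 1047 = -1722.00.
Bearing = atan2(Δeast, Δnorth) mod 360° = 126.85° ≈ 127°.

127°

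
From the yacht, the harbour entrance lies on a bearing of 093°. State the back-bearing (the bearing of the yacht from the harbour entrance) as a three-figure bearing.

273°

Back-bearing = 093° + 180° = 273°.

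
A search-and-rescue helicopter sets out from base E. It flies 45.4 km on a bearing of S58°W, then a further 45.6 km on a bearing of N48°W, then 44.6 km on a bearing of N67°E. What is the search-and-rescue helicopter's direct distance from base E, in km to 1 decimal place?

39.4 km

Leg 1 (S58°W, 45.4 km): east 45.4 sin 238° = -38.50, north 45.4 cos 238° = -24.06
Leg 2 (N48°W, 45.6 km): east 45.6 sin 312° = -33.89, north 45.6 cos 312° = 30.51
Leg 3 (N67°E, 44.6 km): east 44.6 sin 67° = 41.05, north 44.6 cos 67° = 17.43
Net: -31.33 east, 23.88 north. Distance = √((-31.33)² + (23.88)²) = 39.397 km.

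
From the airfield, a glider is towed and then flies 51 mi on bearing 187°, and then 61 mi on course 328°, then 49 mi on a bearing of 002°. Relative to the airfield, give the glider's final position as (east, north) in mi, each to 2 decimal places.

(-36.83, 50.08)

Leg 1 (187°, 51 mi): east 51 sin 187° = -6.22, north 51 cos 187° = -50.62
Leg 2 (328°, 61 mi): east 61 sin 328° = -32.33, north 61 cos 328° = 51.73
Leg 3 (002°, 49 mi): east 49 sin 2° = 1.71, north 49 cos 2° = 48.97
Summing: -36.83 mi east, 50.08 mi north → (-36.83, 50.08).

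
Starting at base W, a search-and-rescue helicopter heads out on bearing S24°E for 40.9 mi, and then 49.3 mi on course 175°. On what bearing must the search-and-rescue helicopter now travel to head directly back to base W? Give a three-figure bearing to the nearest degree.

346°

Leg 1 (S24°E, 40.9 mi): east 40.9 sin 156° = 16.64, north 40.9 cos 156° = -37.36
Leg 2 (175°, 49.3 mi): east 49.3 sin 175° = 4.30, north 49.3 cos 175° = -49.11
Net displacement: 20.93 east, -86.48 north. Direction back to start is (-20.93, 86.48): bearing = atan2(-20.93, 86.48) mod 360° = 346.39° ≈ 346°.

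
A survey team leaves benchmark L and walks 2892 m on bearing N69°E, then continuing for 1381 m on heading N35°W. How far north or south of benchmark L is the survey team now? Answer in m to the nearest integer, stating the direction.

2168 m north

Leg 1 (N69°E, 2892 m): east 2892 sin 69° = 2699.91, north 2892 cos 69° = 1036.40
Leg 2 (N35°W, 1381 m): east 1381 sin 325° = -792.11, north 1381 cos 325° = 1131.25
Net north component: 2167.65 m.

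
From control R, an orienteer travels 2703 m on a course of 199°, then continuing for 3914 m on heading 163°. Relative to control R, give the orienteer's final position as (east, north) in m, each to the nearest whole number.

(264, -6299)

Leg 1 (199°, 2703 m): east 2703 sin 199° = -880.01, north 2703 cos 199° = -2555.74
Leg 2 (163°, 3914 m): east 3914 sin 163° = 1144.34, north 3914 cos 163° = -3742.98
Summing: 264.33 m east, -6298.71 m north → (264, -6299).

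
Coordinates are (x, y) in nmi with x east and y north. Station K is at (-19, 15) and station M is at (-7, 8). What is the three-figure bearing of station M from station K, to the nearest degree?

Δeast = -7 − -19 = 12.00; Δnorth = 8 − 15 = -7.00.
Bearing = atan2(Δeast, Δnorth) mod 360° = 120.26° ≈ 120°.

120°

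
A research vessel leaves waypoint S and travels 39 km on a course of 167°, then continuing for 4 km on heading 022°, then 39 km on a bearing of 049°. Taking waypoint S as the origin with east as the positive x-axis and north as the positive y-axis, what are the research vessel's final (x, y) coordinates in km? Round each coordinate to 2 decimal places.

Leg 1 (167°, 39 km): east 39 sin 167° = 8.77, north 39 cos 167° = -38.00
Leg 2 (022°, 4 km): east 4 sin 22° = 1.50, north 4 cos 22° = 3.71
Leg 3 (049°, 39 km): east 39 sin 49° = 29.43, north 39 cos 49° = 25.59
Summing: 39.71 km east, -8.71 km north → (39.71, -8.71).

(39.71, -8.71)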